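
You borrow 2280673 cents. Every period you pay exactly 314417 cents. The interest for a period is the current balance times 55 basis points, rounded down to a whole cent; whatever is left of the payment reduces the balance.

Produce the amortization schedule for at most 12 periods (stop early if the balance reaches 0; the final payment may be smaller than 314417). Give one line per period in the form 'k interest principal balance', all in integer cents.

1. interest=⌊2280673·55/10000⌋=12543; principal=314417-12543=301874; balance=2280673-301874=1978799
2. interest=⌊1978799·55/10000⌋=10883; principal=314417-10883=303534; balance=1978799-303534=1675265
3. interest=⌊1675265·55/10000⌋=9213; principal=314417-9213=305204; balance=1675265-305204=1370061
4. interest=⌊1370061·55/10000⌋=7535; principal=314417-7535=306882; balance=1370061-306882=1063179
5. interest=⌊1063179·55/10000⌋=5847; principal=314417-5847=308570; balance=1063179-308570=754609
6. interest=⌊754609·55/10000⌋=4150; principal=314417-4150=310267; balance=754609-310267=444342
7. interest=⌊444342·55/10000⌋=2443; principal=314417-2443=311974; balance=444342-311974=132368
8. interest=⌊132368·55/10000⌋=728; principal=min(314417-728,132368)=132368; balance=132368-132368=0

1 12543 301874 1978799
2 10883 303534 1675265
3 9213 305204 1370061
4 7535 306882 1063179
5 5847 308570 754609
6 4150 310267 444342
7 2443 311974 132368
8 728 132368 0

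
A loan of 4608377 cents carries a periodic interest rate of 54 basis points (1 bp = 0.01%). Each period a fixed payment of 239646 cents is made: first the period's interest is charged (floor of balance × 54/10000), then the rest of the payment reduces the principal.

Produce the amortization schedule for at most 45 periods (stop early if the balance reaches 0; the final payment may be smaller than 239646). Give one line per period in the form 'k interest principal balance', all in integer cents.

1. interest=⌊4608377·54/10000⌋=24885; principal=239646-24885=214761; balance=4608377-214761=4393616
2. interest=⌊4393616·54/10000⌋=23725; principal=239646-23725=215921; balance=4393616-215921=4177695
3. interest=⌊4177695·54/10000⌋=22559; principal=239646-22559=217087; balance=4177695-217087=3960608
4. interest=⌊3960608·54/10000⌋=21387; principal=239646-21387=218259; balance=3960608-218259=3742349
5. interest=⌊3742349·54/10000⌋=20208; principal=239646-20208=219438; balance=3742349-219438=3522911
6. interest=⌊3522911·54/10000⌋=19023; principal=239646-19023=220623; balance=3522911-220623=3302288
7. interest=⌊3302288·54/10000⌋=17832; principal=239646-17832=221814; balance=3302288-221814=3080474
8. interest=⌊3080474·54/10000⌋=16634; principal=239646-16634=223012; balance=3080474-223012=2857462
9. interest=⌊2857462·54/10000⌋=15430; principal=239646-15430=224216; balance=2857462-224216=2633246
10. interest=⌊2633246·54/10000⌋=14219; principal=239646-14219=225427; balance=2633246-225427=2407819
11. interest=⌊2407819·54/10000⌋=13002; principal=239646-13002=226644; balance=2407819-226644=2181175
12. interest=⌊2181175·54/10000⌋=11778; principal=239646-11778=227868; balance=2181175-227868=1953307
13. interest=⌊1953307·54/10000⌋=10547; principal=239646-10547=229099; balance=1953307-229099=1724208
14. interest=⌊1724208·54/10000⌋=9310; principal=239646-9310=230336; balance=1724208-230336=1493872
15. interest=⌊1493872·54/10000⌋=8066; principal=239646-8066=231580; balance=1493872-231580=1262292
16. interest=⌊1262292·54/10000⌋=6816; principal=239646-6816=232830; balance=1262292-232830=1029462
17. interest=⌊1029462·54/10000⌋=5559; principal=239646-5559=234087; balance=1029462-234087=795375
18. interest=⌊795375·54/10000⌋=4295; principal=239646-4295=235351; balance=795375-235351=560024
19. interest=⌊560024·54/10000⌋=3024; principal=239646-3024=236622; balance=560024-236622=323402
20. interest=⌊323402·54/10000⌋=1746; principal=239646-1746=237900; balance=323402-237900=85502
21. interest=⌊85502·54/10000⌋=461; principal=min(239646-461,85502)=85502; balance=85502-85502=0

1 24885 214761 4393616
2 23725 215921 4177695
3 22559 217087 3960608
4 21387 218259 3742349
5 20208 219438 3522911
6 19023 220623 3302288
7 17832 221814 3080474
8 16634 223012 2857462
9 15430 224216 2633246
10 14219 225427 2407819
11 13002 226644 2181175
12 11778 227868 1953307
13 10547 229099 1724208
14 9310 230336 1493872
15 8066 231580 1262292
16 6816 232830 1029462
17 5559 234087 795375
18 4295 235351 560024
19 3024 236622 323402
20 1746 237900 85502
21 461 85502 0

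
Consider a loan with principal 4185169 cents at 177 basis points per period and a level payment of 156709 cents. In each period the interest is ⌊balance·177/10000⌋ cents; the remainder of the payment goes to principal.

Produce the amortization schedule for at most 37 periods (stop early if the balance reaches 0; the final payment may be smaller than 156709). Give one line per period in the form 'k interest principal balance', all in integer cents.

1. interest=⌊4185169·177/10000⌋=74077; principal=156709-74077=82632; balance=4185169-82632=4102537
2. interest=⌊4102537·177/10000⌋=72614; principal=156709-72614=84095; balance=4102537-84095=4018442
3. interest=⌊4018442·177/10000⌋=71126; principal=156709-71126=85583; balance=4018442-85583=3932859
4. interest=⌊3932859·177/10000⌋=69611; principal=156709-69611=87098; balance=3932859-87098=3845761
5. interest=⌊3845761·177/10000⌋=68069; principal=156709-68069=88640; balance=3845761-88640=3757121
6. interest=⌊3757121·177/10000⌋=66501; principal=156709-66501=90208; balance=3757121-90208=3666913
7. interest=⌊3666913·177/10000⌋=64904; principal=156709-64904=91805; balance=3666913-91805=3575108
8. interest=⌊3575108·177/10000⌋=63279; principal=156709-63279=93430; balance=3575108-93430=3481678
9. interest=⌊3481678·177/10000⌋=61625; principal=156709-61625=95084; balance=3481678-95084=3386594
10. interest=⌊3386594·177/10000⌋=59942; principal=156709-59942=96767; balance=3386594-96767=3289827
11. interest=⌊3289827·177/10000⌋=58229; principal=156709-58229=98480; balance=3289827-98480=3191347
12. interest=⌊3191347·177/10000⌋=56486; principal=156709-56486=100223; balance=3191347-100223=3091124
13. interest=⌊3091124·177/10000⌋=54712; principal=156709-54712=101997; balance=3091124-101997=2989127
14. interest=⌊2989127·177/10000⌋=52907; principal=156709-52907=103802; balance=2989127-103802=2885325
15. interest=⌊2885325·177/10000⌋=51070; principal=156709-51070=105639; balance=2885325-105639=2779686
16. interest=⌊2779686·177/10000⌋=49200; principal=156709-49200=107509; balance=2779686-107509=2672177
17. interest=⌊2672177·177/10000⌋=47297; principal=156709-47297=109412; balance=2672177-109412=2562765
18. interest=⌊2562765·177/10000⌋=45360; principal=156709-45360=111349; balance=2562765-111349=2451416
19. interest=⌊2451416·177/10000⌋=43390; principal=156709-43390=113319; balance=2451416-113319=2338097
20. interest=⌊2338097·177/10000⌋=41384; principal=156709-41384=115325; balance=2338097-115325=2222772
21. interest=⌊2222772·177/10000⌋=39343; principal=156709-39343=117366; balance=2222772-117366=2105406
22. interest=⌊2105406·177/10000⌋=37265; principal=156709-37265=119444; balance=2105406-119444=1985962
23. interest=⌊1985962·177/10000⌋=35151; principal=156709-35151=121558; balance=1985962-121558=1864404
24. interest=⌊1864404·177/10000⌋=32999; principal=156709-32999=123710; balance=1864404-123710=1740694
25. interest=⌊1740694·177/10000⌋=30810; principal=156709-30810=125899; balance=1740694-125899=1614795
26. interest=⌊1614795·177/10000⌋=28581; principal=156709-28581=128128; balance=1614795-128128=1486667
27. interest=⌊1486667·177/10000⌋=26314; principal=156709-26314=130395; balance=1486667-130395=1356272
28. interest=⌊1356272·177/10000⌋=24006; principal=156709-24006=132703; balance=1356272-132703=1223569
29. interest=⌊1223569·177/10000⌋=21657; principal=156709-21657=135052; balance=1223569-135052=1088517
30. interest=⌊1088517·177/10000⌋=19266; principal=156709-19266=137443; balance=1088517-137443=951074
31. interest=⌊951074·177/10000⌋=16834; principal=156709-16834=139875; balance=951074-139875=811199
32. interest=⌊811199·177/10000⌋=14358; principal=156709-14358=142351; balance=811199-142351=668848
33. interest=⌊668848·177/10000⌋=11838; principal=156709-11838=144871; balance=668848-144871=523977
34. interest=⌊523977·177/10000⌋=9274; principal=156709-9274=147435; balance=523977-147435=376542
35. interest=⌊376542·177/10000⌋=6664; principal=156709-6664=150045; balance=376542-150045=226497
36. interest=⌊226497·177/10000⌋=4008; principal=156709-4008=152701; balance=226497-152701=73796
37. interest=⌊73796·177/10000⌋=1306; principal=min(156709-1306,73796)=73796; balance=73796-73796=0

1 74077 82632 4102537
2 72614 84095 4018442
3 71126 85583 3932859
4 69611 87098 3845761
5 68069 88640 3757121
6 66501 90208 3666913
7 64904 91805 3575108
8 63279 93430 3481678
9 61625 95084 3386594
10 59942 96767 3289827
11 58229 98480 3191347
12 56486 100223 3091124
13 54712 101997 2989127
14 52907 103802 2885325
15 51070 105639 2779686
16 49200 107509 2672177
17 47297 109412 2562765
18 45360 111349 2451416
19 43390 113319 2338097
20 41384 115325 2222772
21 39343 117366 2105406
22 37265 119444 1985962
23 35151 121558 1864404
24 32999 123710 1740694
25 30810 125899 1614795
26 28581 128128 1486667
27 26314 130395 1356272
28 24006 132703 1223569
29 21657 135052 1088517
30 19266 137443 951074
31 16834 139875 811199
32 14358 142351 668848
33 11838 144871 523977
34 9274 147435 376542
35 6664 150045 226497
36 4008 152701 73796
37 1306 73796 0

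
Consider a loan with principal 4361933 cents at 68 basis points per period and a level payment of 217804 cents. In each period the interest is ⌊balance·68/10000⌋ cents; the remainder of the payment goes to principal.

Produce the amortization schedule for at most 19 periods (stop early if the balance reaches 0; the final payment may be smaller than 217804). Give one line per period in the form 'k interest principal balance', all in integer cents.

1 29661 188143 4173790
2 28381 189423 3984367
3 27093 190711 3793656
4 25796 192008 3601648
5 24491 193313 3408335
6 23176 194628 3213707
7 21853 195951 3017756
8 20520 197284 2820472
9 19179 198625 2621847
10 17828 199976 2421871
11 16468 201336 2220535
12 15099 202705 2017830
13 13721 204083 1813747
14 12333 205471 1608276
15 10936 206868 1401408
16 9529 208275 1193133
17 8113 209691 983442
18 6687 211117 772325
19 5251 212553 559772

1. interest=⌊4361933·68/10000⌋=29661; principal=217804-29661=188143; balance=4361933-188143=4173790
2. interest=⌊4173790·68/10000⌋=28381; principal=217804-28381=189423; balance=4173790-189423=3984367
3. interest=⌊3984367·68/10000⌋=27093; principal=217804-27093=190711; balance=3984367-190711=3793656
4. interest=⌊3793656·68/10000⌋=25796; principal=217804-25796=192008; balance=3793656-192008=3601648
5. interest=⌊3601648·68/10000⌋=24491; principal=217804-24491=193313; balance=3601648-193313=3408335
6. interest=⌊3408335·68/10000⌋=23176; principal=217804-23176=194628; balance=3408335-194628=3213707
7. interest=⌊3213707·68/10000⌋=21853; principal=217804-21853=195951; balance=3213707-195951=3017756
8. interest=⌊3017756·68/10000⌋=20520; principal=217804-20520=197284; balance=3017756-197284=2820472
9. interest=⌊2820472·68/10000⌋=19179; principal=217804-19179=198625; balance=2820472-198625=2621847
10. interest=⌊2621847·68/10000⌋=17828; principal=217804-17828=199976; balance=2621847-199976=2421871
11. interest=⌊2421871·68/10000⌋=16468; principal=217804-16468=201336; balance=2421871-201336=2220535
12. interest=⌊2220535·68/10000⌋=15099; principal=217804-15099=202705; balance=2220535-202705=2017830
13. interest=⌊2017830·68/10000⌋=13721; principal=217804-13721=204083; balance=2017830-204083=1813747
14. interest=⌊1813747·68/10000⌋=12333; principal=217804-12333=205471; balance=1813747-205471=1608276
15. interest=⌊1608276·68/10000⌋=10936; principal=217804-10936=206868; balance=1608276-206868=1401408
16. interest=⌊1401408·68/10000⌋=9529; principal=217804-9529=208275; balance=1401408-208275=1193133
17. interest=⌊1193133·68/10000⌋=8113; principal=217804-8113=209691; balance=1193133-209691=983442
18. interest=⌊983442·68/10000⌋=6687; principal=217804-6687=211117; balance=983442-211117=772325
19. interest=⌊772325·68/10000⌋=5251; principal=217804-5251=212553; balance=772325-212553=559772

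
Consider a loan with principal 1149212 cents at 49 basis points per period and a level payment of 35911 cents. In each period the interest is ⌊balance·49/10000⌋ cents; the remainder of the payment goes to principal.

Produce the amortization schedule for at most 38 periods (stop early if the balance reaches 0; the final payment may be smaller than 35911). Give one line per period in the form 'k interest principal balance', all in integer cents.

1. interest=⌊1149212·49/10000⌋=5631; principal=35911-5631=30280; balance=1149212-30280=1118932
2. interest=⌊1118932·49/10000⌋=5482; principal=35911-5482=30429; balance=1118932-30429=1088503
3. interest=⌊1088503·49/10000⌋=5333; principal=35911-5333=30578; balance=1088503-30578=1057925
4. interest=⌊1057925·49/10000⌋=5183; principal=35911-5183=30728; balance=1057925-30728=1027197
5. interest=⌊1027197·49/10000⌋=5033; principal=35911-5033=30878; balance=1027197-30878=996319
6. interest=⌊996319·49/10000⌋=4881; principal=35911-4881=31030; balance=996319-31030=965289
7. interest=⌊965289·49/10000⌋=4729; principal=35911-4729=31182; balance=965289-31182=934107
8. interest=⌊934107·49/10000⌋=4577; principal=35911-4577=31334; balance=934107-31334=902773
9. interest=⌊902773·49/10000⌋=4423; principal=35911-4423=31488; balance=902773-31488=871285
10. interest=⌊871285·49/10000⌋=4269; principal=35911-4269=31642; balance=871285-31642=839643
11. interest=⌊839643·49/10000⌋=4114; principal=35911-4114=31797; balance=839643-31797=807846
12. interest=⌊807846·49/10000⌋=3958; principal=35911-3958=31953; balance=807846-31953=775893
13. interest=⌊775893·49/10000⌋=3801; principal=35911-3801=32110; balance=775893-32110=743783
14. interest=⌊743783·49/10000⌋=3644; principal=35911-3644=32267; balance=743783-32267=711516
15. interest=⌊711516·49/10000⌋=3486; principal=35911-3486=32425; balance=711516-32425=679091
16. interest=⌊679091·49/10000⌋=3327; principal=35911-3327=32584; balance=679091-32584=646507
17. interest=⌊646507·49/10000⌋=3167; principal=35911-3167=32744; balance=646507-32744=613763
18. interest=⌊613763·49/10000⌋=3007; principal=35911-3007=32904; balance=613763-32904=580859
19. interest=⌊580859·49/10000⌋=2846; principal=35911-2846=33065; balance=580859-33065=547794
20. interest=⌊547794·49/10000⌋=2684; principal=35911-2684=33227; balance=547794-33227=514567
21. interest=⌊514567·49/10000⌋=2521; principal=35911-2521=33390; balance=514567-33390=481177
22. interest=⌊481177·49/10000⌋=2357; principal=35911-2357=33554; balance=481177-33554=447623
23. interest=⌊447623·49/10000⌋=2193; principal=35911-2193=33718; balance=447623-33718=413905
24. interest=⌊413905·49/10000⌋=2028; principal=35911-2028=33883; balance=413905-33883=380022
25. interest=⌊380022·49/10000⌋=1862; principal=35911-1862=34049; balance=380022-34049=345973
26. interest=⌊345973·49/10000⌋=1695; principal=35911-1695=34216; balance=345973-34216=311757
27. interest=⌊311757·49/10000⌋=1527; principal=35911-1527=34384; balance=311757-34384=277373
28. interest=⌊277373·49/10000⌋=1359; principal=35911-1359=34552; balance=277373-34552=242821
29. interest=⌊242821·49/10000⌋=1189; principal=35911-1189=34722; balance=242821-34722=208099
30. interest=⌊208099·49/10000⌋=1019; principal=35911-1019=34892; balance=208099-34892=173207
31. interest=⌊173207·49/10000⌋=848; principal=35911-848=35063; balance=173207-35063=138144
32. interest=⌊138144·49/10000⌋=676; principal=35911-676=35235; balance=138144-35235=102909
33. interest=⌊102909·49/10000⌋=504; principal=35911-504=35407; balance=102909-35407=67502
34. interest=⌊67502·49/10000⌋=330; principal=35911-330=35581; balance=67502-35581=31921
35. interest=⌊31921·49/10000⌋=156; principal=min(35911-156,31921)=31921; balance=31921-31921=0

1 5631 30280 1118932
2 5482 30429 1088503
3 5333 30578 1057925
4 5183 30728 1027197
5 5033 30878 996319
6 4881 31030 965289
7 4729 31182 934107
8 4577 31334 902773
9 4423 31488 871285
10 4269 31642 839643
11 4114 31797 807846
12 3958 31953 775893
13 3801 32110 743783
14 3644 32267 711516
15 3486 32425 679091
16 3327 32584 646507
17 3167 32744 613763
18 3007 32904 580859
19 2846 33065 547794
20 2684 33227 514567
21 2521 33390 481177
22 2357 33554 447623
23 2193 33718 413905
24 2028 33883 380022
25 1862 34049 345973
26 1695 34216 311757
27 1527 34384 277373
28 1359 34552 242821
29 1189 34722 208099
30 1019 34892 173207
31 848 35063 138144
32 676 35235 102909
33 504 35407 67502
34 330 35581 31921
35 156 31921 0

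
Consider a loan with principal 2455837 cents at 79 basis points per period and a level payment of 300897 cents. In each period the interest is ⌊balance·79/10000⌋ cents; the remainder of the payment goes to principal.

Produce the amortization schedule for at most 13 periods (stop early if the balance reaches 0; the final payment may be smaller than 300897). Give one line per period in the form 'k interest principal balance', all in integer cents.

1. interest=⌊2455837·79/10000⌋=19401; principal=300897-19401=281496; balance=2455837-281496=2174341
2. interest=⌊2174341·79/10000⌋=17177; principal=300897-17177=283720; balance=2174341-283720=1890621
3. interest=⌊1890621·79/10000⌋=14935; principal=300897-14935=285962; balance=1890621-285962=1604659
4. interest=⌊1604659·79/10000⌋=12676; principal=300897-12676=288221; balance=1604659-288221=1316438
5. interest=⌊1316438·79/10000⌋=10399; principal=300897-10399=290498; balance=1316438-290498=1025940
6. interest=⌊1025940·79/10000⌋=8104; principal=300897-8104=292793; balance=1025940-292793=733147
7. interest=⌊733147·79/10000⌋=5791; principal=300897-5791=295106; balance=733147-295106=438041
8. interest=⌊438041·79/10000⌋=3460; principal=300897-3460=297437; balance=438041-297437=140604
9. interest=⌊140604·79/10000⌋=1110; principal=min(300897-1110,140604)=140604; balance=140604-140604=0

1 19401 281496 2174341
2 17177 283720 1890621
3 14935 285962 1604659
4 12676 288221 1316438
5 10399 290498 1025940
6 8104 292793 733147
7 5791 295106 438041
8 3460 297437 140604
9 1110 140604 0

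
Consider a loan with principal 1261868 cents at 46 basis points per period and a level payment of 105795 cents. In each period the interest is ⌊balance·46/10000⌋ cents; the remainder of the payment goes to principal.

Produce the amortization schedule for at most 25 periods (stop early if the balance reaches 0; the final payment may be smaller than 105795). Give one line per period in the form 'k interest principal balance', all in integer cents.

1. interest=⌊1261868·46/10000⌋=5804; principal=105795-5804=99991; balance=1261868-99991=1161877
2. interest=⌊1161877·46/10000⌋=5344; principal=105795-5344=100451; balance=1161877-100451=1061426
3. interest=⌊1061426·46/10000⌋=4882; principal=105795-4882=100913; balance=1061426-100913=960513
4. interest=⌊960513·46/10000⌋=4418; principal=105795-4418=101377; balance=960513-101377=859136
5. interest=⌊859136·46/10000⌋=3952; principal=105795-3952=101843; balance=859136-101843=757293
6. interest=⌊757293·46/10000⌋=3483; principal=105795-3483=102312; balance=757293-102312=654981
7. interest=⌊654981·46/10000⌋=3012; principal=105795-3012=102783; balance=654981-102783=552198
8. interest=⌊552198·46/10000⌋=2540; principal=105795-2540=103255; balance=552198-103255=448943
9. interest=⌊448943·46/10000⌋=2065; principal=105795-2065=103730; balance=448943-103730=345213
10. interest=⌊345213·46/10000⌋=1587; principal=105795-1587=104208; balance=345213-104208=241005
11. interest=⌊241005·46/10000⌋=1108; principal=105795-1108=104687; balance=241005-104687=136318
12. interest=⌊136318·46/10000⌋=627; principal=105795-627=105168; balance=136318-105168=31150
13. interest=⌊31150·46/10000⌋=143; principal=min(105795-143,31150)=31150; balance=31150-31150=0

1 5804 99991 1161877
2 5344 100451 1061426
3 4882 100913 960513
4 4418 101377 859136
5 3952 101843 757293
6 3483 102312 654981
7 3012 102783 552198
8 2540 103255 448943
9 2065 103730 345213
10 1587 104208 241005
11 1108 104687 136318
12 627 105168 31150
13 143 31150 0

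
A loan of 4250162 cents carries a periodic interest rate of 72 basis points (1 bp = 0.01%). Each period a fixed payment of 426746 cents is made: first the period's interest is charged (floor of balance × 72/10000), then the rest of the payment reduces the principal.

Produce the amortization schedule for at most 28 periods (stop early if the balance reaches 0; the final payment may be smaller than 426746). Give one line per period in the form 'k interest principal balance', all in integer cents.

1. interest=⌊4250162·72/10000⌋=30601; principal=426746-30601=396145; balance=4250162-396145=3854017
2. interest=⌊3854017·72/10000⌋=27748; principal=426746-27748=398998; balance=3854017-398998=3455019
3. interest=⌊3455019·72/10000⌋=24876; principal=426746-24876=401870; balance=3455019-401870=3053149
4. interest=⌊3053149·72/10000⌋=21982; principal=426746-21982=404764; balance=3053149-404764=2648385
5. interest=⌊2648385·72/10000⌋=19068; principal=426746-19068=407678; balance=2648385-407678=2240707
6. interest=⌊2240707·72/10000⌋=16133; principal=426746-16133=410613; balance=2240707-410613=1830094
7. interest=⌊1830094·72/10000⌋=13176; principal=426746-13176=413570; balance=1830094-413570=1416524
8. interest=⌊1416524·72/10000⌋=10198; principal=426746-10198=416548; balance=1416524-416548=999976
9. interest=⌊999976·72/10000⌋=7199; principal=426746-7199=419547; balance=999976-419547=580429
10. interest=⌊580429·72/10000⌋=4179; principal=426746-4179=422567; balance=580429-422567=157862
11. interest=⌊157862·72/10000⌋=1136; principal=min(426746-1136,157862)=157862; balance=157862-157862=0

1 30601 396145 3854017
2 27748 398998 3455019
3 24876 401870 3053149
4 21982 404764 2648385
5 19068 407678 2240707
6 16133 410613 1830094
7 13176 413570 1416524
8 10198 416548 999976
9 7199 419547 580429
10 4179 422567 157862
11 1136 157862 0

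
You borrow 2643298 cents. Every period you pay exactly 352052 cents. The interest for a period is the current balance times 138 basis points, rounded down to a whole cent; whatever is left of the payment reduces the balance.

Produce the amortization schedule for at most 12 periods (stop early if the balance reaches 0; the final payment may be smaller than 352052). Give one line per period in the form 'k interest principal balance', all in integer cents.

1 36477 315575 2327723
2 32122 319930 2007793
3 27707 324345 1683448
4 23231 328821 1354627
5 18693 333359 1021268
6 14093 337959 683309
7 9429 342623 340686
8 4701 340686 0

1. interest=⌊2643298·138/10000⌋=36477; principal=352052-36477=315575; balance=2643298-315575=2327723
2. interest=⌊2327723·138/10000⌋=32122; principal=352052-32122=319930; balance=2327723-319930=2007793
3. interest=⌊2007793·138/10000⌋=27707; principal=352052-27707=324345; balance=2007793-324345=1683448
4. interest=⌊1683448·138/10000⌋=23231; principal=352052-23231=328821; balance=1683448-328821=1354627
5. interest=⌊1354627·138/10000⌋=18693; principal=352052-18693=333359; balance=1354627-333359=1021268
6. interest=⌊1021268·138/10000⌋=14093; principal=352052-14093=337959; balance=1021268-337959=683309
7. interest=⌊683309·138/10000⌋=9429; principal=352052-9429=342623; balance=683309-342623=340686
8. interest=⌊340686·138/10000⌋=4701; principal=min(352052-4701,340686)=340686; balance=340686-340686=0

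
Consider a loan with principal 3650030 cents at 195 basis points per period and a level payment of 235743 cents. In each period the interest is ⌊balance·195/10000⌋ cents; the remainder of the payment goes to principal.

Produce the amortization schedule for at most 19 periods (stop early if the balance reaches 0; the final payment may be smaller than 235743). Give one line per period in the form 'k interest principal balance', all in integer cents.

1. interest=⌊3650030·195/10000⌋=71175; principal=235743-71175=164568; balance=3650030-164568=3485462
2. interest=⌊3485462·195/10000⌋=67966; principal=235743-67966=167777; balance=3485462-167777=3317685
3. interest=⌊3317685·195/10000⌋=64694; principal=235743-64694=171049; balance=3317685-171049=3146636
4. interest=⌊3146636·195/10000⌋=61359; principal=235743-61359=174384; balance=3146636-174384=2972252
5. interest=⌊2972252·195/10000⌋=57958; principal=235743-57958=177785; balance=2972252-177785=2794467
6. interest=⌊2794467·195/10000⌋=54492; principal=235743-54492=181251; balance=2794467-181251=2613216
7. interest=⌊2613216·195/10000⌋=50957; principal=235743-50957=184786; balance=2613216-184786=2428430
8. interest=⌊2428430·195/10000⌋=47354; principal=235743-47354=188389; balance=2428430-188389=2240041
9. interest=⌊2240041·195/10000⌋=43680; principal=235743-43680=192063; balance=2240041-192063=2047978
10. interest=⌊2047978·195/10000⌋=39935; principal=235743-39935=195808; balance=2047978-195808=1852170
11. interest=⌊1852170·195/10000⌋=36117; principal=235743-36117=199626; balance=1852170-199626=1652544
12. interest=⌊1652544·195/10000⌋=32224; principal=235743-32224=203519; balance=1652544-203519=1449025
13. interest=⌊1449025·195/10000⌋=28255; principal=235743-28255=207488; balance=1449025-207488=1241537
14. interest=⌊1241537·195/10000⌋=24209; principal=235743-24209=211534; balance=1241537-211534=1030003
15. interest=⌊1030003·195/10000⌋=20085; principal=235743-20085=215658; balance=1030003-215658=814345
16. interest=⌊814345·195/10000⌋=15879; principal=235743-15879=219864; balance=814345-219864=594481
17. interest=⌊594481·195/10000⌋=11592; principal=235743-11592=224151; balance=594481-224151=370330
18. interest=⌊370330·195/10000⌋=7221; principal=235743-7221=228522; balance=370330-228522=141808
19. interest=⌊141808·195/10000⌋=2765; principal=min(235743-2765,141808)=141808; balance=141808-141808=0

1 71175 164568 3485462
2 67966 167777 3317685
3 64694 171049 3146636
4 61359 174384 2972252
5 57958 177785 2794467
6 54492 181251 2613216
7 50957 184786 2428430
8 47354 188389 2240041
9 43680 192063 2047978
10 39935 195808 1852170
11 36117 199626 1652544
12 32224 203519 1449025
13 28255 207488 1241537
14 24209 211534 1030003
15 20085 215658 814345
16 15879 219864 594481
17 11592 224151 370330
18 7221 228522 141808
19 2765 141808 0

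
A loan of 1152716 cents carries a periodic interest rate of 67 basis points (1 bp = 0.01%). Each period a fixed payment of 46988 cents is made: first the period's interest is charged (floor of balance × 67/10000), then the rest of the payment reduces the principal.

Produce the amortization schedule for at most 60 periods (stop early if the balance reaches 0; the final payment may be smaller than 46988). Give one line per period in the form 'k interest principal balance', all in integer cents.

1. interest=⌊1152716·67/10000⌋=7723; principal=46988-7723=39265; balance=1152716-39265=1113451
2. interest=⌊1113451·67/10000⌋=7460; principal=46988-7460=39528; balance=1113451-39528=1073923
3. interest=⌊1073923·67/10000⌋=7195; principal=46988-7195=39793; balance=1073923-39793=1034130
4. interest=⌊1034130·67/10000⌋=6928; principal=46988-6928=40060; balance=1034130-40060=994070
5. interest=⌊994070·67/10000⌋=6660; principal=46988-6660=40328; balance=994070-40328=953742
6. interest=⌊953742·67/10000⌋=6390; principal=46988-6390=40598; balance=953742-40598=913144
7. interest=⌊913144·67/10000⌋=6118; principal=46988-6118=40870; balance=913144-40870=872274
8. interest=⌊872274·67/10000⌋=5844; principal=46988-5844=41144; balance=872274-41144=831130
9. interest=⌊831130·67/10000⌋=5568; principal=46988-5568=41420; balance=831130-41420=789710
10. interest=⌊789710·67/10000⌋=5291; principal=46988-5291=41697; balance=789710-41697=748013
11. interest=⌊748013·67/10000⌋=5011; principal=46988-5011=41977; balance=748013-41977=706036
12. interest=⌊706036·67/10000⌋=4730; principal=46988-4730=42258; balance=706036-42258=663778
13. interest=⌊663778·67/10000⌋=4447; principal=46988-4447=42541; balance=663778-42541=621237
14. interest=⌊621237·67/10000⌋=4162; principal=46988-4162=42826; balance=621237-42826=578411
15. interest=⌊578411·67/10000⌋=3875; principal=46988-3875=43113; balance=578411-43113=535298
16. interest=⌊535298·67/10000⌋=3586; principal=46988-3586=43402; balance=535298-43402=491896
17. interest=⌊491896·67/10000⌋=3295; principal=46988-3295=43693; balance=491896-43693=448203
18. interest=⌊448203·67/10000⌋=3002; principal=46988-3002=43986; balance=448203-43986=404217
19. interest=⌊404217·67/10000⌋=2708; principal=46988-2708=44280; balance=404217-44280=359937
20. interest=⌊359937·67/10000⌋=2411; principal=46988-2411=44577; balance=359937-44577=315360
21. interest=⌊315360·67/10000⌋=2112; principal=46988-2112=44876; balance=315360-44876=270484
22. interest=⌊270484·67/10000⌋=1812; principal=46988-1812=45176; balance=270484-45176=225308
23. interest=⌊225308·67/10000⌋=1509; principal=46988-1509=45479; balance=225308-45479=179829
24. interest=⌊179829·67/10000⌋=1204; principal=46988-1204=45784; balance=179829-45784=134045
25. interest=⌊134045·67/10000⌋=898; principal=46988-898=46090; balance=134045-46090=87955
26. interest=⌊87955·67/10000⌋=589; principal=46988-589=46399; balance=87955-46399=41556
27. interest=⌊41556·67/10000⌋=278; principal=min(46988-278,41556)=41556; balance=41556-41556=0

1 7723 39265 1113451
2 7460 39528 1073923
3 7195 39793 1034130
4 6928 40060 994070
5 6660 40328 953742
6 6390 40598 913144
7 6118 40870 872274
8 5844 41144 831130
9 5568 41420 789710
10 5291 41697 748013
11 5011 41977 706036
12 4730 42258 663778
13 4447 42541 621237
14 4162 42826 578411
15 3875 43113 535298
16 3586 43402 491896
17 3295 43693 448203
18 3002 43986 404217
19 2708 44280 359937
20 2411 44577 315360
21 2112 44876 270484
22 1812 45176 225308
23 1509 45479 179829
24 1204 45784 134045
25 898 46090 87955
26 589 46399 41556
27 278 41556 0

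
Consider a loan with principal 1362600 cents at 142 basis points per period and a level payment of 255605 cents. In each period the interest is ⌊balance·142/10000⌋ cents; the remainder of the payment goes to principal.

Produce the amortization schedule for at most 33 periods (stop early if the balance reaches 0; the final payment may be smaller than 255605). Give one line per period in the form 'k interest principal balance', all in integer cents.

1. interest=⌊1362600·142/10000⌋=19348; principal=255605-19348=236257; balance=1362600-236257=1126343
2. interest=⌊1126343·142/10000⌋=15994; principal=255605-15994=239611; balance=1126343-239611=886732
3. interest=⌊886732·142/10000⌋=12591; principal=255605-12591=243014; balance=886732-243014=643718
4. interest=⌊643718·142/10000⌋=9140; principal=255605-9140=246465; balance=643718-246465=397253
5. interest=⌊397253·142/10000⌋=5640; principal=255605-5640=249965; balance=397253-249965=147288
6. interest=⌊147288·142/10000⌋=2091; principal=min(255605-2091,147288)=147288; balance=147288-147288=0

1 19348 236257 1126343
2 15994 239611 886732
3 12591 243014 643718
4 9140 246465 397253
5 5640 249965 147288
6 2091 147288 0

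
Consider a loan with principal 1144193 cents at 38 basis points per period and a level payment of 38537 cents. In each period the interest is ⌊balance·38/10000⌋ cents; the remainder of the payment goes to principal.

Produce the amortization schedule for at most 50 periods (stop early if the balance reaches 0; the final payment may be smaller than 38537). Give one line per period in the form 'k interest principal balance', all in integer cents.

1 4347 34190 1110003
2 4218 34319 1075684
3 4087 34450 1041234
4 3956 34581 1006653
5 3825 34712 971941
6 3693 34844 937097
7 3560 34977 902120
8 3428 35109 867011
9 3294 35243 831768
10 3160 35377 796391
11 3026 35511 760880
12 2891 35646 725234
13 2755 35782 689452
14 2619 35918 653534
15 2483 36054 617480
16 2346 36191 581289
17 2208 36329 544960
18 2070 36467 508493
19 1932 36605 471888
20 1793 36744 435144
21 1653 36884 398260
22 1513 37024 361236
23 1372 37165 324071
24 1231 37306 286765
25 1089 37448 249317
26 947 37590 211727
27 804 37733 173994
28 661 37876 136118
29 517 38020 98098
30 372 38165 59933
31 227 38310 21623
32 82 21623 0

1. interest=⌊1144193·38/10000⌋=4347; principal=38537-4347=34190; balance=1144193-34190=1110003
2. interest=⌊1110003·38/10000⌋=4218; principal=38537-4218=34319; balance=1110003-34319=1075684
3. interest=⌊1075684·38/10000⌋=4087; principal=38537-4087=34450; balance=1075684-34450=1041234
4. interest=⌊1041234·38/10000⌋=3956; principal=38537-3956=34581; balance=1041234-34581=1006653
5. interest=⌊1006653·38/10000⌋=3825; principal=38537-3825=34712; balance=1006653-34712=971941
6. interest=⌊971941·38/10000⌋=3693; principal=38537-3693=34844; balance=971941-34844=937097
7. interest=⌊937097·38/10000⌋=3560; principal=38537-3560=34977; balance=937097-34977=902120
8. interest=⌊902120·38/10000⌋=3428; principal=38537-3428=35109; balance=902120-35109=867011
9. interest=⌊867011·38/10000⌋=3294; principal=38537-3294=35243; balance=867011-35243=831768
10. interest=⌊831768·38/10000⌋=3160; principal=38537-3160=35377; balance=831768-35377=796391
11. interest=⌊796391·38/10000⌋=3026; principal=38537-3026=35511; balance=796391-35511=760880
12. interest=⌊760880·38/10000⌋=2891; principal=38537-2891=35646; balance=760880-35646=725234
13. interest=⌊725234·38/10000⌋=2755; principal=38537-2755=35782; balance=725234-35782=689452
14. interest=⌊689452·38/10000⌋=2619; principal=38537-2619=35918; balance=689452-35918=653534
15. interest=⌊653534·38/10000⌋=2483; principal=38537-2483=36054; balance=653534-36054=617480
16. interest=⌊617480·38/10000⌋=2346; principal=38537-2346=36191; balance=617480-36191=581289
17. interest=⌊581289·38/10000⌋=2208; principal=38537-2208=36329; balance=581289-36329=544960
18. interest=⌊544960·38/10000⌋=2070; principal=38537-2070=36467; balance=544960-36467=508493
19. interest=⌊508493·38/10000⌋=1932; principal=38537-1932=36605; balance=508493-36605=471888
20. interest=⌊471888·38/10000⌋=1793; principal=38537-1793=36744; balance=471888-36744=435144
21. interest=⌊435144·38/10000⌋=1653; principal=38537-1653=36884; balance=435144-36884=398260
22. interest=⌊398260·38/10000⌋=1513; principal=38537-1513=37024; balance=398260-37024=361236
23. interest=⌊361236·38/10000⌋=1372; principal=38537-1372=37165; balance=361236-37165=324071
24. interest=⌊324071·38/10000⌋=1231; principal=38537-1231=37306; balance=324071-37306=286765
25. interest=⌊286765·38/10000⌋=1089; principal=38537-1089=37448; balance=286765-37448=249317
26. interest=⌊249317·38/10000⌋=947; principal=38537-947=37590; balance=249317-37590=211727
27. interest=⌊211727·38/10000⌋=804; principal=38537-804=37733; balance=211727-37733=173994
28. interest=⌊173994·38/10000⌋=661; principal=38537-661=37876; balance=173994-37876=136118
29. interest=⌊136118·38/10000⌋=517; principal=38537-517=38020; balance=136118-38020=98098
30. interest=⌊98098·38/10000⌋=372; principal=38537-372=38165; balance=98098-38165=59933
31. interest=⌊59933·38/10000⌋=227; principal=38537-227=38310; balance=59933-38310=21623
32. interest=⌊21623·38/10000⌋=82; principal=min(38537-82,21623)=21623; balance=21623-21623=0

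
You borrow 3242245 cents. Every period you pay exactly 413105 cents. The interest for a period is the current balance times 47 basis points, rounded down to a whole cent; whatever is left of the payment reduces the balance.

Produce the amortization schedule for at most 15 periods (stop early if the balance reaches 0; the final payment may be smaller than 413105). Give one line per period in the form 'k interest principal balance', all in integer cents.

1 15238 397867 2844378
2 13368 399737 2444641
3 11489 401616 2043025
4 9602 403503 1639522
5 7705 405400 1234122
6 5800 407305 826817
7 3886 409219 417598
8 1962 411143 6455
9 30 6455 0

1. interest=⌊3242245·47/10000⌋=15238; principal=413105-15238=397867; balance=3242245-397867=2844378
2. interest=⌊2844378·47/10000⌋=13368; principal=413105-13368=399737; balance=2844378-399737=2444641
3. interest=⌊2444641·47/10000⌋=11489; principal=413105-11489=401616; balance=2444641-401616=2043025
4. interest=⌊2043025·47/10000⌋=9602; principal=413105-9602=403503; balance=2043025-403503=1639522
5. interest=⌊1639522·47/10000⌋=7705; principal=413105-7705=405400; balance=1639522-405400=1234122
6. interest=⌊1234122·47/10000⌋=5800; principal=413105-5800=407305; balance=1234122-407305=826817
7. interest=⌊826817·47/10000⌋=3886; principal=413105-3886=409219; balance=826817-409219=417598
8. interest=⌊417598·47/10000⌋=1962; principal=413105-1962=411143; balance=417598-411143=6455
9. interest=⌊6455·47/10000⌋=30; principal=min(413105-30,6455)=6455; balance=6455-6455=0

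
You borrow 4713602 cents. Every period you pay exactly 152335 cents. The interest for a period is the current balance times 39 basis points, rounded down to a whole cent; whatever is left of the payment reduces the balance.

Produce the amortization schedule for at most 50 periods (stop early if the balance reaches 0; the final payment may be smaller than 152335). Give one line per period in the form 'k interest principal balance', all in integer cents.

1 18383 133952 4579650
2 17860 134475 4445175
3 17336 134999 4310176
4 16809 135526 4174650
5 16281 136054 4038596
6 15750 136585 3902011
7 15217 137118 3764893
8 14683 137652 3627241
9 14146 138189 3489052
10 13607 138728 3350324
11 13066 139269 3211055
12 12523 139812 3071243
13 11977 140358 2930885
14 11430 140905 2789980
15 10880 141455 2648525
16 10329 142006 2506519
17 9775 142560 2363959
18 9219 143116 2220843
19 8661 143674 2077169
20 8100 144235 1932934
21 7538 144797 1788137
22 6973 145362 1642775
23 6406 145929 1496846
24 5837 146498 1350348
25 5266 147069 1203279
26 4692 147643 1055636
27 4116 148219 907417
28 3538 148797 758620
29 2958 149377 609243
30 2376 149959 459284
31 1791 150544 308740
32 1204 151131 157609
33 614 151721 5888
34 22 5888 0

1. interest=⌊4713602·39/10000⌋=18383; principal=152335-18383=133952; balance=4713602-133952=4579650
2. interest=⌊4579650·39/10000⌋=17860; principal=152335-17860=134475; balance=4579650-134475=4445175
3. interest=⌊4445175·39/10000⌋=17336; principal=152335-17336=134999; balance=4445175-134999=4310176
4. interest=⌊4310176·39/10000⌋=16809; principal=152335-16809=135526; balance=4310176-135526=4174650
5. interest=⌊4174650·39/10000⌋=16281; principal=152335-16281=136054; balance=4174650-136054=4038596
6. interest=⌊4038596·39/10000⌋=15750; principal=152335-15750=136585; balance=4038596-136585=3902011
7. interest=⌊3902011·39/10000⌋=15217; principal=152335-15217=137118; balance=3902011-137118=3764893
8. interest=⌊3764893·39/10000⌋=14683; principal=152335-14683=137652; balance=3764893-137652=3627241
9. interest=⌊3627241·39/10000⌋=14146; principal=152335-14146=138189; balance=3627241-138189=3489052
10. interest=⌊3489052·39/10000⌋=13607; principal=152335-13607=138728; balance=3489052-138728=3350324
11. interest=⌊3350324·39/10000⌋=13066; principal=152335-13066=139269; balance=3350324-139269=3211055
12. interest=⌊3211055·39/10000⌋=12523; principal=152335-12523=139812; balance=3211055-139812=3071243
13. interest=⌊3071243·39/10000⌋=11977; principal=152335-11977=140358; balance=3071243-140358=2930885
14. interest=⌊2930885·39/10000⌋=11430; principal=152335-11430=140905; balance=2930885-140905=2789980
15. interest=⌊2789980·39/10000⌋=10880; principal=152335-10880=141455; balance=2789980-141455=2648525
16. interest=⌊2648525·39/10000⌋=10329; principal=152335-10329=142006; balance=2648525-142006=2506519
17. interest=⌊2506519·39/10000⌋=9775; principal=152335-9775=142560; balance=2506519-142560=2363959
18. interest=⌊2363959·39/10000⌋=9219; principal=152335-9219=143116; balance=2363959-143116=2220843
19. interest=⌊2220843·39/10000⌋=8661; principal=152335-8661=143674; balance=2220843-143674=2077169
20. interest=⌊2077169·39/10000⌋=8100; principal=152335-8100=144235; balance=2077169-144235=1932934
21. interest=⌊1932934·39/10000⌋=7538; principal=152335-7538=144797; balance=1932934-144797=1788137
22. interest=⌊1788137·39/10000⌋=6973; principal=152335-6973=145362; balance=1788137-145362=1642775
23. interest=⌊1642775·39/10000⌋=6406; principal=152335-6406=145929; balance=1642775-145929=1496846
24. interest=⌊1496846·39/10000⌋=5837; principal=152335-5837=146498; balance=1496846-146498=1350348
25. interest=⌊1350348·39/10000⌋=5266; principal=152335-5266=147069; balance=1350348-147069=1203279
26. interest=⌊1203279·39/10000⌋=4692; principal=152335-4692=147643; balance=1203279-147643=1055636
27. interest=⌊1055636·39/10000⌋=4116; principal=152335-4116=148219; balance=1055636-148219=907417
28. interest=⌊907417·39/10000⌋=3538; principal=152335-3538=148797; balance=907417-148797=758620
29. interest=⌊758620·39/10000⌋=2958; principal=152335-2958=149377; balance=758620-149377=609243
30. interest=⌊609243·39/10000⌋=2376; principal=152335-2376=149959; balance=609243-149959=459284
31. interest=⌊459284·39/10000⌋=1791; principal=152335-1791=150544; balance=459284-150544=308740
32. interest=⌊308740·39/10000⌋=1204; principal=152335-1204=151131; balance=308740-151131=157609
33. interest=⌊157609·39/10000⌋=614; principal=152335-614=151721; balance=157609-151721=5888
34. interest=⌊5888·39/10000⌋=22; principal=min(152335-22,5888)=5888; balance=5888-5888=0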